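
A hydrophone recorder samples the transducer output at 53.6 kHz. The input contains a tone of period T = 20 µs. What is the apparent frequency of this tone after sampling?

T = 20 µs → f = 1/T = 50 kHz.
50 kHz > fs/2 = 26.8 kHz, folds to fs − 50 kHz = 3.6 kHz.

3.6 kHz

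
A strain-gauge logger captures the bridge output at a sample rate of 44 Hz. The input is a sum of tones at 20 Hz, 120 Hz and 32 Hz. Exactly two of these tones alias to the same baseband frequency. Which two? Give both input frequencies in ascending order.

fs/2 = 22 Hz.
20 Hz ≤ fs/2 = 22 Hz, passes unchanged.
120 Hz mod fs = 32 Hz.
32 Hz > fs/2 = 22 Hz, folds to fs − 32 Hz = 12 Hz.
32 Hz > fs/2 = 22 Hz, folds to fs − 32 Hz = 12 Hz.
32 Hz and 120 Hz both map to 12 Hz.

32 Hz, 120 Hz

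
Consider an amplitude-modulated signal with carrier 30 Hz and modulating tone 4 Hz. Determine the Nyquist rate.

AM sidebands sit at fc ± fm = 26 Hz and 34 Hz.
Highest-frequency component: 34 Hz.
Nyquist rate = 2 × 34 Hz = 68 Hz.

68 Hz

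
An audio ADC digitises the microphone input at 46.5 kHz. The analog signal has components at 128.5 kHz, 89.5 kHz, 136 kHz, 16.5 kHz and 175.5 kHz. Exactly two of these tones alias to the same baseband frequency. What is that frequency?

3.5 kHz

fs/2 = 23.25 kHz.
128.5 kHz mod fs = 35.5 kHz.
35.5 kHz > fs/2 = 23.25 kHz, folds to fs − 35.5 kHz = 11 kHz.
89.5 kHz mod fs = 43 kHz.
43 kHz > fs/2 = 23.25 kHz, folds to fs − 43 kHz = 3.5 kHz.
136 kHz mod fs = 43 kHz.
43 kHz > fs/2 = 23.25 kHz, folds to fs − 43 kHz = 3.5 kHz.
16.5 kHz ≤ fs/2 = 23.25 kHz, passes unchanged.
175.5 kHz mod fs = 36 kHz.
36 kHz > fs/2 = 23.25 kHz, folds to fs − 36 kHz = 10.5 kHz.
89.5 kHz and 136 kHz both map to 3.5 kHz.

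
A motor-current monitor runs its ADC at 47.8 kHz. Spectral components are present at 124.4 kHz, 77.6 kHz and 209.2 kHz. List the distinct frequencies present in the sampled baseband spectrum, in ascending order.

18 kHz, 19 kHz

fs/2 = 23.9 kHz.
124.4 kHz mod fs = 28.8 kHz.
28.8 kHz > fs/2 = 23.9 kHz, folds to fs − 28.8 kHz = 19 kHz.
77.6 kHz mod fs = 29.8 kHz.
29.8 kHz > fs/2 = 23.9 kHz, folds to fs − 29.8 kHz = 18 kHz.
209.2 kHz mod fs = 18 kHz.
18 kHz ≤ fs/2 = 23.9 kHz, appears at 18 kHz.
Distinct values: {18 kHz, 19 kHz}.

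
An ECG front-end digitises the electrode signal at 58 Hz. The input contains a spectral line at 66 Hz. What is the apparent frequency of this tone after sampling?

66 Hz mod fs = 8 Hz.
8 Hz ≤ fs/2 = 29 Hz, appears at 8 Hz.

8 Hz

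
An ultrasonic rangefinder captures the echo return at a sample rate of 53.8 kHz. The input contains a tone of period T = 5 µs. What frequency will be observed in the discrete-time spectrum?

15.2 kHz

T = 5 µs → f = 1/T = 200 kHz.
200 kHz mod fs = 38.6 kHz.
38.6 kHz > fs/2 = 26.9 kHz, folds to fs − 38.6 kHz = 15.2 kHz.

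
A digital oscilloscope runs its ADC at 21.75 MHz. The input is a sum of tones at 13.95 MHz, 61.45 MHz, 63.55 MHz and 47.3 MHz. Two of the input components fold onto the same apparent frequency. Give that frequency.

3.8 MHz

fs/2 = 10.875 MHz.
13.95 MHz > fs/2 = 10.875 MHz, folds to fs − 13.95 MHz = 7.8 MHz.
61.45 MHz mod fs = 17.95 MHz.
17.95 MHz > fs/2 = 10.875 MHz, folds to fs − 17.95 MHz = 3.8 MHz.
63.55 MHz mod fs = 20.05 MHz.
20.05 MHz > fs/2 = 10.875 MHz, folds to fs − 20.05 MHz = 1.7 MHz.
47.3 MHz mod fs = 3.8 MHz.
3.8 MHz ≤ fs/2 = 10.875 MHz, appears at 3.8 MHz.
47.3 MHz and 61.45 MHz both map to 3.8 MHz.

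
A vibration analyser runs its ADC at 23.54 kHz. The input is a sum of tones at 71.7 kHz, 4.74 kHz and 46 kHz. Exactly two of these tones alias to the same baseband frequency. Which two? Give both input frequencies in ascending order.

fs/2 = 11.77 kHz.
71.7 kHz mod fs = 1.08 kHz.
1.08 kHz ≤ fs/2 = 11.77 kHz, appears at 1.08 kHz.
4.74 kHz ≤ fs/2 = 11.77 kHz, passes unchanged.
46 kHz mod fs = 22.46 kHz.
22.46 kHz > fs/2 = 11.77 kHz, folds to fs − 22.46 kHz = 1.08 kHz.
46 kHz and 71.7 kHz both map to 1.08 kHz.

46 kHz, 71.7 kHz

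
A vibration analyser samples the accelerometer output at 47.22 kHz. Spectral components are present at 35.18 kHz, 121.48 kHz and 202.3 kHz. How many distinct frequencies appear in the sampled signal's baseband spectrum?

fs/2 = 23.61 kHz.
35.18 kHz > fs/2 = 23.61 kHz, folds to fs − 35.18 kHz = 12.04 kHz.
121.48 kHz mod fs = 27.04 kHz.
27.04 kHz > fs/2 = 23.61 kHz, folds to fs − 27.04 kHz = 20.18 kHz.
202.3 kHz mod fs = 13.42 kHz.
13.42 kHz ≤ fs/2 = 23.61 kHz, appears at 13.42 kHz.
Distinct values: {12.04 kHz, 13.42 kHz, 20.18 kHz} → 3.

3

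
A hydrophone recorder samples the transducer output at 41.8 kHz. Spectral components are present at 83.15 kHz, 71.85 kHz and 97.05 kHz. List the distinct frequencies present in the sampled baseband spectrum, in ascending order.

0.45 kHz, 11.75 kHz, 13.45 kHz

fs/2 = 20.9 kHz.
83.15 kHz mod fs = 41.35 kHz.
41.35 kHz > fs/2 = 20.9 kHz, folds to fs − 41.35 kHz = 0.45 kHz.
71.85 kHz mod fs = 30.05 kHz.
30.05 kHz > fs/2 = 20.9 kHz, folds to fs − 30.05 kHz = 11.75 kHz.
97.05 kHz mod fs = 13.45 kHz.
13.45 kHz ≤ fs/2 = 20.9 kHz, appears at 13.45 kHz.
Distinct values: {0.45 kHz, 11.75 kHz, 13.45 kHz}.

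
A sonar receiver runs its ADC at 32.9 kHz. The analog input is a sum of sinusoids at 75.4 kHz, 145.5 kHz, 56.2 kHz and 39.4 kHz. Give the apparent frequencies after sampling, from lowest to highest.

fs/2 = 16.45 kHz.
75.4 kHz mod fs = 9.6 kHz.
9.6 kHz ≤ fs/2 = 16.45 kHz, appears at 9.6 kHz.
145.5 kHz mod fs = 13.9 kHz.
13.9 kHz ≤ fs/2 = 16.45 kHz, appears at 13.9 kHz.
56.2 kHz mod fs = 23.3 kHz.
23.3 kHz > fs/2 = 16.45 kHz, folds to fs − 23.3 kHz = 9.6 kHz.
39.4 kHz mod fs = 6.5 kHz.
6.5 kHz ≤ fs/2 = 16.45 kHz, appears at 6.5 kHz.
Distinct values: {6.5 kHz, 9.6 kHz, 13.9 kHz}.

6.5 kHz, 9.6 kHz, 13.9 kHz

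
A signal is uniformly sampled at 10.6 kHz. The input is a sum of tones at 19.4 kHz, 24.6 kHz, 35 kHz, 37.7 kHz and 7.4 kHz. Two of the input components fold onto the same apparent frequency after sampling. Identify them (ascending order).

7.4 kHz, 35 kHz

fs/2 = 5.3 kHz.
19.4 kHz mod fs = 8.8 kHz.
8.8 kHz > fs/2 = 5.3 kHz, folds to fs − 8.8 kHz = 1.8 kHz.
24.6 kHz mod fs = 3.4 kHz.
3.4 kHz ≤ fs/2 = 5.3 kHz, appears at 3.4 kHz.
35 kHz mod fs = 3.2 kHz.
3.2 kHz ≤ fs/2 = 5.3 kHz, appears at 3.2 kHz.
37.7 kHz mod fs = 5.9 kHz.
5.9 kHz > fs/2 = 5.3 kHz, folds to fs − 5.9 kHz = 4.7 kHz.
7.4 kHz > fs/2 = 5.3 kHz, folds to fs − 7.4 kHz = 3.2 kHz.
7.4 kHz and 35 kHz both map to 3.2 kHz.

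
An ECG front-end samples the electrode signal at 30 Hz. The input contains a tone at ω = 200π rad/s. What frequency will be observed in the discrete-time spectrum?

10 Hz

ω = 200π rad/s → f = ω/(2π) = 100 Hz.
100 Hz mod fs = 10 Hz.
10 Hz ≤ fs/2 = 15 Hz, appears at 10 Hz.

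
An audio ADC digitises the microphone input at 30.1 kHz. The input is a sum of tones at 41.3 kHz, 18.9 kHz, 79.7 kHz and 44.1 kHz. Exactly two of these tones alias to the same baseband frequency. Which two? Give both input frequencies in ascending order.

fs/2 = 15.05 kHz.
41.3 kHz mod fs = 11.2 kHz.
11.2 kHz ≤ fs/2 = 15.05 kHz, appears at 11.2 kHz.
18.9 kHz > fs/2 = 15.05 kHz, folds to fs − 18.9 kHz = 11.2 kHz.
79.7 kHz mod fs = 19.5 kHz.
19.5 kHz > fs/2 = 15.05 kHz, folds to fs − 19.5 kHz = 10.6 kHz.
44.1 kHz mod fs = 14 kHz.
14 kHz ≤ fs/2 = 15.05 kHz, appears at 14 kHz.
18.9 kHz and 41.3 kHz both map to 11.2 kHz.

18.9 kHz, 41.3 kHz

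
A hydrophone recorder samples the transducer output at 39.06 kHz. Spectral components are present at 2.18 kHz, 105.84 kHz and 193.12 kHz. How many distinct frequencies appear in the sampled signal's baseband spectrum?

2

fs/2 = 19.53 kHz.
2.18 kHz ≤ fs/2 = 19.53 kHz, passes unchanged.
105.84 kHz mod fs = 27.72 kHz.
27.72 kHz > fs/2 = 19.53 kHz, folds to fs − 27.72 kHz = 11.34 kHz.
193.12 kHz mod fs = 36.88 kHz.
36.88 kHz > fs/2 = 19.53 kHz, folds to fs − 36.88 kHz = 2.18 kHz.
Distinct values: {2.18 kHz, 11.34 kHz} → 2.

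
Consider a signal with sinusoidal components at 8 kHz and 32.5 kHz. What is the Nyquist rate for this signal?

65 kHz

Highest-frequency component: 32.5 kHz.
Nyquist rate = 2 × 32.5 kHz = 65 kHz.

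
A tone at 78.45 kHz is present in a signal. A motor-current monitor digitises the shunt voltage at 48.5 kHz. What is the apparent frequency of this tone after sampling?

18.55 kHz

78.45 kHz mod fs = 29.95 kHz.
29.95 kHz > fs/2 = 24.25 kHz, folds to fs − 29.95 kHz = 18.55 kHz.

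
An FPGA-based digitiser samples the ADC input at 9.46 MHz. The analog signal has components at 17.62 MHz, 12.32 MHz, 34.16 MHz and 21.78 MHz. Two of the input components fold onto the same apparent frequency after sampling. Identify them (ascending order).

12.32 MHz, 21.78 MHz

fs/2 = 4.73 MHz.
17.62 MHz mod fs = 8.16 MHz.
8.16 MHz > fs/2 = 4.73 MHz, folds to fs − 8.16 MHz = 1.3 MHz.
12.32 MHz mod fs = 2.86 MHz.
2.86 MHz ≤ fs/2 = 4.73 MHz, appears at 2.86 MHz.
34.16 MHz mod fs = 5.78 MHz.
5.78 MHz > fs/2 = 4.73 MHz, folds to fs − 5.78 MHz = 3.68 MHz.
21.78 MHz mod fs = 2.86 MHz.
2.86 MHz ≤ fs/2 = 4.73 MHz, appears at 2.86 MHz.
12.32 MHz and 21.78 MHz both map to 2.86 MHz.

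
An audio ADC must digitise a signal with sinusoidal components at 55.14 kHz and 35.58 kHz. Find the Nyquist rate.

Highest-frequency component: 55.14 kHz.
Nyquist rate = 2 × 55.14 kHz = 110.28 kHz.

110.28 kHz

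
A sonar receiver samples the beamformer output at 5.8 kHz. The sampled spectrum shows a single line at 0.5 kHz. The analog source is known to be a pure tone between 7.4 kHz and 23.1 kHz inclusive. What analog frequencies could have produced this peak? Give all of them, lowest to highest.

11.1 kHz, 12.1 kHz, 16.9 kHz, 17.9 kHz, 22.7 kHz

Frequencies that alias to 0.5 kHz are k·fs ± 0.5 kHz for integer k ≥ 0.
k=0: 0.5 kHz.
k=1: 5.3 kHz, 6.3 kHz.
k=2: 11.1 kHz, 12.1 kHz.
k=3: 16.9 kHz, 17.9 kHz.
k=4: 22.7 kHz, 23.7 kHz.
k=5: 28.5 kHz, 29.5 kHz.
Within [7.4 kHz, 23.1 kHz]: 11.1 kHz, 12.1 kHz, 16.9 kHz, 17.9 kHz, 22.7 kHz.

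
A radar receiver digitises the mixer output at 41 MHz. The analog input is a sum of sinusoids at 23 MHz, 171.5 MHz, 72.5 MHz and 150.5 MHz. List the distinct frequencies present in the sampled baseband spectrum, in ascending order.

fs/2 = 20.5 MHz.
23 MHz > fs/2 = 20.5 MHz, folds to fs − 23 MHz = 18 MHz.
171.5 MHz mod fs = 7.5 MHz.
7.5 MHz ≤ fs/2 = 20.5 MHz, appears at 7.5 MHz.
72.5 MHz mod fs = 31.5 MHz.
31.5 MHz > fs/2 = 20.5 MHz, folds to fs − 31.5 MHz = 9.5 MHz.
150.5 MHz mod fs = 27.5 MHz.
27.5 MHz > fs/2 = 20.5 MHz, folds to fs − 27.5 MHz = 13.5 MHz.
Distinct values: {7.5 MHz, 9.5 MHz, 13.5 MHz, 18 MHz}.

7.5 MHz, 9.5 MHz, 13.5 MHz, 18 MHz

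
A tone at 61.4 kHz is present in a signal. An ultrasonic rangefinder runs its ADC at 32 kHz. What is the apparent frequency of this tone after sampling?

61.4 kHz mod fs = 29.4 kHz.
29.4 kHz > fs/2 = 16 kHz, folds to fs − 29.4 kHz = 2.6 kHz.

2.6 kHz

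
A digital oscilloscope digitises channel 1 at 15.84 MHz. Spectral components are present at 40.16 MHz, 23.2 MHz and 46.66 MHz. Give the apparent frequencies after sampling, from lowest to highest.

fs/2 = 7.92 MHz.
40.16 MHz mod fs = 8.48 MHz.
8.48 MHz > fs/2 = 7.92 MHz, folds to fs − 8.48 MHz = 7.36 MHz.
23.2 MHz mod fs = 7.36 MHz.
7.36 MHz ≤ fs/2 = 7.92 MHz, appears at 7.36 MHz.
46.66 MHz mod fs = 14.98 MHz.
14.98 MHz > fs/2 = 7.92 MHz, folds to fs − 14.98 MHz = 0.86 MHz.
Distinct values: {0.86 MHz, 7.36 MHz}.

0.86 MHz, 7.36 MHz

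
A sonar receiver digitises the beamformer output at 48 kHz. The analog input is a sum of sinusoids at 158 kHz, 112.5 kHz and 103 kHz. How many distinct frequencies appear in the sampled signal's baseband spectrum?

3

fs/2 = 24 kHz.
158 kHz mod fs = 14 kHz.
14 kHz ≤ fs/2 = 24 kHz, appears at 14 kHz.
112.5 kHz mod fs = 16.5 kHz.
16.5 kHz ≤ fs/2 = 24 kHz, appears at 16.5 kHz.
103 kHz mod fs = 7 kHz.
7 kHz ≤ fs/2 = 24 kHz, appears at 7 kHz.
Distinct values: {7 kHz, 14 kHz, 16.5 kHz} → 3.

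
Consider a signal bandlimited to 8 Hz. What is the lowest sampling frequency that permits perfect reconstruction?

16 Hz

Nyquist rate = 2 × 8 Hz = 16 Hz.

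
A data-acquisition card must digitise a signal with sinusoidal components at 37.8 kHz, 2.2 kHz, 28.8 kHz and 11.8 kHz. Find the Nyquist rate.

75.6 kHz

Highest-frequency component: 37.8 kHz.
Nyquist rate = 2 × 37.8 kHz = 75.6 kHz.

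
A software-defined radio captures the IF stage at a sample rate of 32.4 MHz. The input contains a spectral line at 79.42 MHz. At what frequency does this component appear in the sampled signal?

14.62 MHz

79.42 MHz mod fs = 14.62 MHz.
14.62 MHz ≤ fs/2 = 16.2 MHz, appears at 14.62 MHz.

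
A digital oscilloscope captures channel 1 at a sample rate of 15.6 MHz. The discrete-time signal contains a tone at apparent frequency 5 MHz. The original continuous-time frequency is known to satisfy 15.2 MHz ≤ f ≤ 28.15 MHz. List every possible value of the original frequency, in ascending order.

20.6 MHz, 26.2 MHz

Frequencies that alias to 5 MHz are k·fs ± 5 MHz for integer k ≥ 0.
k=0: 5 MHz.
k=1: 10.6 MHz, 20.6 MHz.
k=2: 26.2 MHz, 36.2 MHz.
k=3: 41.8 MHz, 51.8 MHz.
Within [15.2 MHz, 28.15 MHz]: 20.6 MHz, 26.2 MHz.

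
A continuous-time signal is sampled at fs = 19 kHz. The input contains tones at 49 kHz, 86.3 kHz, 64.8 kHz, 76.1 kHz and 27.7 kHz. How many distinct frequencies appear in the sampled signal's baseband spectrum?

4

fs/2 = 9.5 kHz.
49 kHz mod fs = 11 kHz.
11 kHz > fs/2 = 9.5 kHz, folds to fs − 11 kHz = 8 kHz.
86.3 kHz mod fs = 10.3 kHz.
10.3 kHz > fs/2 = 9.5 kHz, folds to fs − 10.3 kHz = 8.7 kHz.
64.8 kHz mod fs = 7.8 kHz.
7.8 kHz ≤ fs/2 = 9.5 kHz, appears at 7.8 kHz.
76.1 kHz mod fs = 0.1 kHz.
0.1 kHz ≤ fs/2 = 9.5 kHz, appears at 0.1 kHz.
27.7 kHz mod fs = 8.7 kHz.
8.7 kHz ≤ fs/2 = 9.5 kHz, appears at 8.7 kHz.
Distinct values: {0.1 kHz, 7.8 kHz, 8 kHz, 8.7 kHz} → 4.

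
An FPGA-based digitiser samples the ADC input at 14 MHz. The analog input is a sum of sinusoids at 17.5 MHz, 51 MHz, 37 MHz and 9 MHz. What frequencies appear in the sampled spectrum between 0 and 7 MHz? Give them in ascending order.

fs/2 = 7 MHz.
17.5 MHz mod fs = 3.5 MHz.
3.5 MHz ≤ fs/2 = 7 MHz, appears at 3.5 MHz.
51 MHz mod fs = 9 MHz.
9 MHz > fs/2 = 7 MHz, folds to fs − 9 MHz = 5 MHz.
37 MHz mod fs = 9 MHz.
9 MHz > fs/2 = 7 MHz, folds to fs − 9 MHz = 5 MHz.
9 MHz > fs/2 = 7 MHz, folds to fs − 9 MHz = 5 MHz.
Distinct values: {3.5 MHz, 5 MHz}.

3.5 MHz, 5 MHz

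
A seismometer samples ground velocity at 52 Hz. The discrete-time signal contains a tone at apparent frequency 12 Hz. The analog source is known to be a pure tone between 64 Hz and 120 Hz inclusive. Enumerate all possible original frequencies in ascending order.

64 Hz, 92 Hz, 116 Hz

Frequencies that alias to 12 Hz are k·fs ± 12 Hz for integer k ≥ 0.
k=0: 12 Hz.
k=1: 40 Hz, 64 Hz.
k=2: 92 Hz, 116 Hz.
k=3: 144 Hz, 168 Hz.
Within [64 Hz, 120 Hz]: 64 Hz, 92 Hz, 116 Hz.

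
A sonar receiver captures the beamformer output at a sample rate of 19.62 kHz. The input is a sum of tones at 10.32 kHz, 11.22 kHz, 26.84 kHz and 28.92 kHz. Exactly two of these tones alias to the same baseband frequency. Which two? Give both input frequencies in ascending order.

10.32 kHz, 28.92 kHz

fs/2 = 9.81 kHz.
10.32 kHz > fs/2 = 9.81 kHz, folds to fs − 10.32 kHz = 9.3 kHz.
11.22 kHz > fs/2 = 9.81 kHz, folds to fs − 11.22 kHz = 8.4 kHz.
26.84 kHz mod fs = 7.22 kHz.
7.22 kHz ≤ fs/2 = 9.81 kHz, appears at 7.22 kHz.
28.92 kHz mod fs = 9.3 kHz.
9.3 kHz ≤ fs/2 = 9.81 kHz, appears at 9.3 kHz.
10.32 kHz and 28.92 kHz both map to 9.3 kHz.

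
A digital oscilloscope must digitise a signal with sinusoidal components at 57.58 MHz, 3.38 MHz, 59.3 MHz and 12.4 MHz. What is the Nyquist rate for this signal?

118.6 MHz

Highest-frequency component: 59.3 MHz.
Nyquist rate = 2 × 59.3 MHz = 118.6 MHz.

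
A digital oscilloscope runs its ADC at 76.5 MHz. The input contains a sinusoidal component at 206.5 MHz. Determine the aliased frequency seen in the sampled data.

23 MHz

206.5 MHz mod fs = 53.5 MHz.
53.5 MHz > fs/2 = 38.25 MHz, folds to fs − 53.5 MHz = 23 MHz.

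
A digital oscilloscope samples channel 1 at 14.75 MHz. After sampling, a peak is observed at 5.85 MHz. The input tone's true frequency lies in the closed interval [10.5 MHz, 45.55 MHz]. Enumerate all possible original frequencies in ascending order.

20.6 MHz, 23.65 MHz, 35.35 MHz, 38.4 MHz

Frequencies that alias to 5.85 MHz are k·fs ± 5.85 MHz for integer k ≥ 0.
k=0: 5.85 MHz.
k=1: 8.9 MHz, 20.6 MHz.
k=2: 23.65 MHz, 35.35 MHz.
k=3: 38.4 MHz, 50.1 MHz.
k=4: 53.15 MHz, 64.85 MHz.
Within [10.5 MHz, 45.55 MHz]: 20.6 MHz, 23.65 MHz, 35.35 MHz, 38.4 MHz.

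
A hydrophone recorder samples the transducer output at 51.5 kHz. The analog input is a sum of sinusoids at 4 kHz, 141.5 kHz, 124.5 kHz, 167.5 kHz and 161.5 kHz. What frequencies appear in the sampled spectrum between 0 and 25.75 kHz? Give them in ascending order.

fs/2 = 25.75 kHz.
4 kHz ≤ fs/2 = 25.75 kHz, passes unchanged.
141.5 kHz mod fs = 38.5 kHz.
38.5 kHz > fs/2 = 25.75 kHz, folds to fs − 38.5 kHz = 13 kHz.
124.5 kHz mod fs = 21.5 kHz.
21.5 kHz ≤ fs/2 = 25.75 kHz, appears at 21.5 kHz.
167.5 kHz mod fs = 13 kHz.
13 kHz ≤ fs/2 = 25.75 kHz, appears at 13 kHz.
161.5 kHz mod fs = 7 kHz.
7 kHz ≤ fs/2 = 25.75 kHz, appears at 7 kHz.
Distinct values: {4 kHz, 7 kHz, 13 kHz, 21.5 kHz}.

4 kHz, 7 kHz, 13 kHz, 21.5 kHz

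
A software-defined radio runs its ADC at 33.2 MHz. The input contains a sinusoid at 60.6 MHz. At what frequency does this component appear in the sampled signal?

60.6 MHz mod fs = 27.4 MHz.
27.4 MHz > fs/2 = 16.6 MHz, folds to fs − 27.4 MHz = 5.8 MHz.

5.8 MHz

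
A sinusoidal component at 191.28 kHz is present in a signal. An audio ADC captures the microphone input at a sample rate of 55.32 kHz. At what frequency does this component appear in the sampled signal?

191.28 kHz mod fs = 25.32 kHz.
25.32 kHz ≤ fs/2 = 27.66 kHz, appears at 25.32 kHz.

25.32 kHz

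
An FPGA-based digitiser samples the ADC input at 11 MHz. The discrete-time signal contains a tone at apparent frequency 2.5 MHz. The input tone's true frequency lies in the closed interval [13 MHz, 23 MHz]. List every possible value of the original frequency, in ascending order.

Frequencies that alias to 2.5 MHz are k·fs ± 2.5 MHz for integer k ≥ 0.
k=0: 2.5 MHz.
k=1: 8.5 MHz, 13.5 MHz.
k=2: 19.5 MHz, 24.5 MHz.
k=3: 30.5 MHz, 35.5 MHz.
Within [13 MHz, 23 MHz]: 13.5 MHz, 19.5 MHz.

13.5 MHz, 19.5 MHz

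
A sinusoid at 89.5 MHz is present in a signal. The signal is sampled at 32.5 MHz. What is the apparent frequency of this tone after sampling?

8 MHz

89.5 MHz mod fs = 24.5 MHz.
24.5 MHz > fs/2 = 16.25 MHz, folds to fs − 24.5 MHz = 8 MHz.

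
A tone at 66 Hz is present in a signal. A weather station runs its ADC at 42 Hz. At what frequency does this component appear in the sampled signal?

18 Hz

66 Hz mod fs = 24 Hz.
24 Hz > fs/2 = 21 Hz, folds to fs − 24 Hz = 18 Hz.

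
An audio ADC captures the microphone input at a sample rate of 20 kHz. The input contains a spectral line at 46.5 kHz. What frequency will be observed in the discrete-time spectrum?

6.5 kHz

46.5 kHz mod fs = 6.5 kHz.
6.5 kHz ≤ fs/2 = 10 kHz, appears at 6.5 kHz.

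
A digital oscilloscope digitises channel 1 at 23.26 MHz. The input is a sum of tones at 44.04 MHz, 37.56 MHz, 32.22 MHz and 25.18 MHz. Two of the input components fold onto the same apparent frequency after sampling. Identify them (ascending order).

32.22 MHz, 37.56 MHz

fs/2 = 11.63 MHz.
44.04 MHz mod fs = 20.78 MHz.
20.78 MHz > fs/2 = 11.63 MHz, folds to fs − 20.78 MHz = 2.48 MHz.
37.56 MHz mod fs = 14.3 MHz.
14.3 MHz > fs/2 = 11.63 MHz, folds to fs − 14.3 MHz = 8.96 MHz.
32.22 MHz mod fs = 8.96 MHz.
8.96 MHz ≤ fs/2 = 11.63 MHz, appears at 8.96 MHz.
25.18 MHz mod fs = 1.92 MHz.
1.92 MHz ≤ fs/2 = 11.63 MHz, appears at 1.92 MHz.
32.22 MHz and 37.56 MHz both map to 8.96 MHz.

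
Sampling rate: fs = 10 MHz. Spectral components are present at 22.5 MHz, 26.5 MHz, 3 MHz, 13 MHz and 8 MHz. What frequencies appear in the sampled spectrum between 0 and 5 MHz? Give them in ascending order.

2 MHz, 2.5 MHz, 3 MHz, 3.5 MHz

fs/2 = 5 MHz.
22.5 MHz mod fs = 2.5 MHz.
2.5 MHz ≤ fs/2 = 5 MHz, appears at 2.5 MHz.
26.5 MHz mod fs = 6.5 MHz.
6.5 MHz > fs/2 = 5 MHz, folds to fs − 6.5 MHz = 3.5 MHz.
3 MHz ≤ fs/2 = 5 MHz, passes unchanged.
13 MHz mod fs = 3 MHz.
3 MHz ≤ fs/2 = 5 MHz, appears at 3 MHz.
8 MHz > fs/2 = 5 MHz, folds to fs − 8 MHz = 2 MHz.
Distinct values: {2 MHz, 2.5 MHz, 3 MHz, 3.5 MHz}.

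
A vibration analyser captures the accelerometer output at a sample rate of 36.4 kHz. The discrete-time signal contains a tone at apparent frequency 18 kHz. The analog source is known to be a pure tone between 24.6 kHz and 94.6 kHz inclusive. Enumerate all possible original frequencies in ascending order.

54.4 kHz, 54.8 kHz, 90.8 kHz, 91.2 kHz

Frequencies that alias to 18 kHz are k·fs ± 18 kHz for integer k ≥ 0.
k=0: 18 kHz.
k=1: 18.4 kHz, 54.4 kHz.
k=2: 54.8 kHz, 90.8 kHz.
k=3: 91.2 kHz, 127.2 kHz.
k=4: 127.6 kHz, 163.6 kHz.
Within [24.6 kHz, 94.6 kHz]: 54.4 kHz, 54.8 kHz, 90.8 kHz, 91.2 kHz.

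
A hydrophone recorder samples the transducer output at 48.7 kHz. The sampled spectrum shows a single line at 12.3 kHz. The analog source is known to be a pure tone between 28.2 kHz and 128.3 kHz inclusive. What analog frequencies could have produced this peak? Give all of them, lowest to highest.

Frequencies that alias to 12.3 kHz are k·fs ± 12.3 kHz for integer k ≥ 0.
k=0: 12.3 kHz.
k=1: 36.4 kHz, 61 kHz.
k=2: 85.1 kHz, 109.7 kHz.
k=3: 133.8 kHz, 158.4 kHz.
Within [28.2 kHz, 128.3 kHz]: 36.4 kHz, 61 kHz, 85.1 kHz, 109.7 kHz.

36.4 kHz, 61 kHz, 85.1 kHz, 109.7 kHz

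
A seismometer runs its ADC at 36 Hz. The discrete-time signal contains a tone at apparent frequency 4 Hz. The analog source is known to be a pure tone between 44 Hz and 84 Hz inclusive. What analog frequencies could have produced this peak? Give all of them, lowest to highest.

68 Hz, 76 Hz

Frequencies that alias to 4 Hz are k·fs ± 4 Hz for integer k ≥ 0.
k=0: 4 Hz.
k=1: 32 Hz, 40 Hz.
k=2: 68 Hz, 76 Hz.
k=3: 104 Hz, 112 Hz.
Within [44 Hz, 84 Hz]: 68 Hz, 76 Hz.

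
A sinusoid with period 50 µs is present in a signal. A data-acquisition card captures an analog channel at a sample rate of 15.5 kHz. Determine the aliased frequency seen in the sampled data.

T = 50 µs → f = 1/T = 20 kHz.
20 kHz mod fs = 4.5 kHz.
4.5 kHz ≤ fs/2 = 7.75 kHz, appears at 4.5 kHz.

4.5 kHz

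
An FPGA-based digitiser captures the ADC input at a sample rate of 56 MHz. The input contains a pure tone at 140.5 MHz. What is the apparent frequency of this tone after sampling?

140.5 MHz mod fs = 28.5 MHz.
28.5 MHz > fs/2 = 28 MHz, folds to fs − 28.5 MHz = 27.5 MHz.

27.5 MHz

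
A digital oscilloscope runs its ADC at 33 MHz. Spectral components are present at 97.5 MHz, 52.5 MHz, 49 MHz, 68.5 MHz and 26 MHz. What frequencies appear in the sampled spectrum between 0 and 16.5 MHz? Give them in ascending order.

1.5 MHz, 2.5 MHz, 7 MHz, 13.5 MHz, 16 MHz

fs/2 = 16.5 MHz.
97.5 MHz mod fs = 31.5 MHz.
31.5 MHz > fs/2 = 16.5 MHz, folds to fs − 31.5 MHz = 1.5 MHz.
52.5 MHz mod fs = 19.5 MHz.
19.5 MHz > fs/2 = 16.5 MHz, folds to fs − 19.5 MHz = 13.5 MHz.
49 MHz mod fs = 16 MHz.
16 MHz ≤ fs/2 = 16.5 MHz, appears at 16 MHz.
68.5 MHz mod fs = 2.5 MHz.
2.5 MHz ≤ fs/2 = 16.5 MHz, appears at 2.5 MHz.
26 MHz > fs/2 = 16.5 MHz, folds to fs − 26 MHz = 7 MHz.
Distinct values: {1.5 MHz, 2.5 MHz, 7 MHz, 13.5 MHz, 16 MHz}.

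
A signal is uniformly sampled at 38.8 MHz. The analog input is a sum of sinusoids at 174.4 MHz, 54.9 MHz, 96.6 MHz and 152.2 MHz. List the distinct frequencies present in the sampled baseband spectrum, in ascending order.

fs/2 = 19.4 MHz.
174.4 MHz mod fs = 19.2 MHz.
19.2 MHz ≤ fs/2 = 19.4 MHz, appears at 19.2 MHz.
54.9 MHz mod fs = 16.1 MHz.
16.1 MHz ≤ fs/2 = 19.4 MHz, appears at 16.1 MHz.
96.6 MHz mod fs = 19 MHz.
19 MHz ≤ fs/2 = 19.4 MHz, appears at 19 MHz.
152.2 MHz mod fs = 35.8 MHz.
35.8 MHz > fs/2 = 19.4 MHz, folds to fs − 35.8 MHz = 3 MHz.
Distinct values: {3 MHz, 16.1 MHz, 19 MHz, 19.2 MHz}.

3 MHz, 16.1 MHz, 19 MHz, 19.2 MHz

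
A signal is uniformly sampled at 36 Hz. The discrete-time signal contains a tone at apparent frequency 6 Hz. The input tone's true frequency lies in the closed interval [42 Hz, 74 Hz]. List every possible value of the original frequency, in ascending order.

42 Hz, 66 Hz

Frequencies that alias to 6 Hz are k·fs ± 6 Hz for integer k ≥ 0.
k=0: 6 Hz.
k=1: 30 Hz, 42 Hz.
k=2: 66 Hz, 78 Hz.
k=3: 102 Hz, 114 Hz.
Within [42 Hz, 74 Hz]: 42 Hz, 66 Hz.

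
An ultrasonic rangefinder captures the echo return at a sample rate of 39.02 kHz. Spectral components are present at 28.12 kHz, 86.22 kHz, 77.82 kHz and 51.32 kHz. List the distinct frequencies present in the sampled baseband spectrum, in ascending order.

0.22 kHz, 8.18 kHz, 10.9 kHz, 12.3 kHz

fs/2 = 19.51 kHz.
28.12 kHz > fs/2 = 19.51 kHz, folds to fs − 28.12 kHz = 10.9 kHz.
86.22 kHz mod fs = 8.18 kHz.
8.18 kHz ≤ fs/2 = 19.51 kHz, appears at 8.18 kHz.
77.82 kHz mod fs = 38.8 kHz.
38.8 kHz > fs/2 = 19.51 kHz, folds to fs − 38.8 kHz = 0.22 kHz.
51.32 kHz mod fs = 12.3 kHz.
12.3 kHz ≤ fs/2 = 19.51 kHz, appears at 12.3 kHz.
Distinct values: {0.22 kHz, 8.18 kHz, 10.9 kHz, 12.3 kHz}.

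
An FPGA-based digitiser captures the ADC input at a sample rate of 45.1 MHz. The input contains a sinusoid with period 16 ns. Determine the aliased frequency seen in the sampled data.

T = 16 ns → f = 1/T = 62.5 MHz.
62.5 MHz mod fs = 17.4 MHz.
17.4 MHz ≤ fs/2 = 22.55 MHz, appears at 17.4 MHz.

17.4 MHz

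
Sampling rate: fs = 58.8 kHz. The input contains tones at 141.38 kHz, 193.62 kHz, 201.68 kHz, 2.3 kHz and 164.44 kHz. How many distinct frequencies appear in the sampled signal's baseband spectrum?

fs/2 = 29.4 kHz.
141.38 kHz mod fs = 23.78 kHz.
23.78 kHz ≤ fs/2 = 29.4 kHz, appears at 23.78 kHz.
193.62 kHz mod fs = 17.22 kHz.
17.22 kHz ≤ fs/2 = 29.4 kHz, appears at 17.22 kHz.
201.68 kHz mod fs = 25.28 kHz.
25.28 kHz ≤ fs/2 = 29.4 kHz, appears at 25.28 kHz.
2.3 kHz ≤ fs/2 = 29.4 kHz, passes unchanged.
164.44 kHz mod fs = 46.84 kHz.
46.84 kHz > fs/2 = 29.4 kHz, folds to fs − 46.84 kHz = 11.96 kHz.
Distinct values: {2.3 kHz, 11.96 kHz, 17.22 kHz, 23.78 kHz, 25.28 kHz} → 5.

5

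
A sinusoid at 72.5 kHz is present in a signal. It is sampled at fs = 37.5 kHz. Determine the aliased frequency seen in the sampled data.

2.5 kHz

72.5 kHz mod fs = 35 kHz.
35 kHz > fs/2 = 18.75 kHz, folds to fs − 35 kHz = 2.5 kHz.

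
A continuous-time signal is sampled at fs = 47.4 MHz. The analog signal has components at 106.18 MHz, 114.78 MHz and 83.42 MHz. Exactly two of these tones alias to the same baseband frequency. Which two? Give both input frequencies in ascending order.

fs/2 = 23.7 MHz.
106.18 MHz mod fs = 11.38 MHz.
11.38 MHz ≤ fs/2 = 23.7 MHz, appears at 11.38 MHz.
114.78 MHz mod fs = 19.98 MHz.
19.98 MHz ≤ fs/2 = 23.7 MHz, appears at 19.98 MHz.
83.42 MHz mod fs = 36.02 MHz.
36.02 MHz > fs/2 = 23.7 MHz, folds to fs − 36.02 MHz = 11.38 MHz.
83.42 MHz and 106.18 MHz both map to 11.38 MHz.

83.42 MHz, 106.18 MHz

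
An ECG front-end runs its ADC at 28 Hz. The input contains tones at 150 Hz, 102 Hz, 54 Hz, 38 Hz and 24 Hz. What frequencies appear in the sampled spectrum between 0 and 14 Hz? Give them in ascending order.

2 Hz, 4 Hz, 10 Hz

fs/2 = 14 Hz.
150 Hz mod fs = 10 Hz.
10 Hz ≤ fs/2 = 14 Hz, appears at 10 Hz.
102 Hz mod fs = 18 Hz.
18 Hz > fs/2 = 14 Hz, folds to fs − 18 Hz = 10 Hz.
54 Hz mod fs = 26 Hz.
26 Hz > fs/2 = 14 Hz, folds to fs − 26 Hz = 2 Hz.
38 Hz mod fs = 10 Hz.
10 Hz ≤ fs/2 = 14 Hz, appears at 10 Hz.
24 Hz > fs/2 = 14 Hz, folds to fs − 24 Hz = 4 Hz.
Distinct values: {2 Hz, 4 Hz, 10 Hz}.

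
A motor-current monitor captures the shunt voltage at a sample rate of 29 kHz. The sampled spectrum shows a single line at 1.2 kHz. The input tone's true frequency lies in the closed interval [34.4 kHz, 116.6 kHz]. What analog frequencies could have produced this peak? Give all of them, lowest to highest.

Frequencies that alias to 1.2 kHz are k·fs ± 1.2 kHz for integer k ≥ 0.
k=0: 1.2 kHz.
k=1: 27.8 kHz, 30.2 kHz.
k=2: 56.8 kHz, 59.2 kHz.
k=3: 85.8 kHz, 88.2 kHz.
k=4: 114.8 kHz, 117.2 kHz.
k=5: 143.8 kHz, 146.2 kHz.
Within [34.4 kHz, 116.6 kHz]: 56.8 kHz, 59.2 kHz, 85.8 kHz, 88.2 kHz, 114.8 kHz.

56.8 kHz, 59.2 kHz, 85.8 kHz, 88.2 kHz, 114.8 kHz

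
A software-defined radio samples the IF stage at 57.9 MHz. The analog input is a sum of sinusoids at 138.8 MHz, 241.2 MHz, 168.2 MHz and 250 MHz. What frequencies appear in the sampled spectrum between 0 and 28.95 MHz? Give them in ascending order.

5.5 MHz, 9.6 MHz, 18.4 MHz, 23 MHz

fs/2 = 28.95 MHz.
138.8 MHz mod fs = 23 MHz.
23 MHz ≤ fs/2 = 28.95 MHz, appears at 23 MHz.
241.2 MHz mod fs = 9.6 MHz.
9.6 MHz ≤ fs/2 = 28.95 MHz, appears at 9.6 MHz.
168.2 MHz mod fs = 52.4 MHz.
52.4 MHz > fs/2 = 28.95 MHz, folds to fs − 52.4 MHz = 5.5 MHz.
250 MHz mod fs = 18.4 MHz.
18.4 MHz ≤ fs/2 = 28.95 MHz, appears at 18.4 MHz.
Distinct values: {5.5 MHz, 9.6 MHz, 18.4 MHz, 23 MHz}.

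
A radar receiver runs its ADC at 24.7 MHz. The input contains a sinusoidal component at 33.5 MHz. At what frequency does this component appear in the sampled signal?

8.8 MHz

33.5 MHz mod fs = 8.8 MHz.
8.8 MHz ≤ fs/2 = 12.35 MHz, appears at 8.8 MHz.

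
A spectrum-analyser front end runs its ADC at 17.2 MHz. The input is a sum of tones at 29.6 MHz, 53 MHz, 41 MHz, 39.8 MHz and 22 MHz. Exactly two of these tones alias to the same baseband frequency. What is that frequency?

4.8 MHz

fs/2 = 8.6 MHz.
29.6 MHz mod fs = 12.4 MHz.
12.4 MHz > fs/2 = 8.6 MHz, folds to fs − 12.4 MHz = 4.8 MHz.
53 MHz mod fs = 1.4 MHz.
1.4 MHz ≤ fs/2 = 8.6 MHz, appears at 1.4 MHz.
41 MHz mod fs = 6.6 MHz.
6.6 MHz ≤ fs/2 = 8.6 MHz, appears at 6.6 MHz.
39.8 MHz mod fs = 5.4 MHz.
5.4 MHz ≤ fs/2 = 8.6 MHz, appears at 5.4 MHz.
22 MHz mod fs = 4.8 MHz.
4.8 MHz ≤ fs/2 = 8.6 MHz, appears at 4.8 MHz.
22 MHz and 29.6 MHz both map to 4.8 MHz.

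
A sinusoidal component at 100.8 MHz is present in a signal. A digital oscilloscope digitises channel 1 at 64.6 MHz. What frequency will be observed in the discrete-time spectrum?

28.4 MHz

100.8 MHz mod fs = 36.2 MHz.
36.2 MHz > fs/2 = 32.3 MHz, folds to fs − 36.2 MHz = 28.4 MHz.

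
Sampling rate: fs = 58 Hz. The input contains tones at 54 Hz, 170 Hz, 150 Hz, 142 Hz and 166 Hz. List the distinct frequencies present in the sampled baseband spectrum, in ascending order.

fs/2 = 29 Hz.
54 Hz > fs/2 = 29 Hz, folds to fs − 54 Hz = 4 Hz.
170 Hz mod fs = 54 Hz.
54 Hz > fs/2 = 29 Hz, folds to fs − 54 Hz = 4 Hz.
150 Hz mod fs = 34 Hz.
34 Hz > fs/2 = 29 Hz, folds to fs − 34 Hz = 24 Hz.
142 Hz mod fs = 26 Hz.
26 Hz ≤ fs/2 = 29 Hz, appears at 26 Hz.
166 Hz mod fs = 50 Hz.
50 Hz > fs/2 = 29 Hz, folds to fs − 50 Hz = 8 Hz.
Distinct values: {4 Hz, 8 Hz, 24 Hz, 26 Hz}.

4 Hz, 8 Hz, 24 Hz, 26 Hz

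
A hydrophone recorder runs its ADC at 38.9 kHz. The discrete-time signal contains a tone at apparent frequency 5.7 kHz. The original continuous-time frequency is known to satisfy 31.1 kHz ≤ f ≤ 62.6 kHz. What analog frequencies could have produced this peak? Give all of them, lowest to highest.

Frequencies that alias to 5.7 kHz are k·fs ± 5.7 kHz for integer k ≥ 0.
k=0: 5.7 kHz.
k=1: 33.2 kHz, 44.6 kHz.
k=2: 72.1 kHz, 83.5 kHz.
Within [31.1 kHz, 62.6 kHz]: 33.2 kHz, 44.6 kHz.

33.2 kHz, 44.6 kHz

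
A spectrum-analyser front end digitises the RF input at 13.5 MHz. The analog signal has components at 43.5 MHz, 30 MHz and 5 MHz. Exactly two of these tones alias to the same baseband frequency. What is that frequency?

3 MHz

fs/2 = 6.75 MHz.
43.5 MHz mod fs = 3 MHz.
3 MHz ≤ fs/2 = 6.75 MHz, appears at 3 MHz.
30 MHz mod fs = 3 MHz.
3 MHz ≤ fs/2 = 6.75 MHz, appears at 3 MHz.
5 MHz ≤ fs/2 = 6.75 MHz, passes unchanged.
30 MHz and 43.5 MHz both map to 3 MHz.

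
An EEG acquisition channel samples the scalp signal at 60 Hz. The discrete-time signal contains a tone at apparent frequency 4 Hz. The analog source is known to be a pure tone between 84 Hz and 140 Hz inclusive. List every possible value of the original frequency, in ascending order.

116 Hz, 124 Hz

Frequencies that alias to 4 Hz are k·fs ± 4 Hz for integer k ≥ 0.
k=0: 4 Hz.
k=1: 56 Hz, 64 Hz.
k=2: 116 Hz, 124 Hz.
k=3: 176 Hz, 184 Hz.
Within [84 Hz, 140 Hz]: 116 Hz, 124 Hz.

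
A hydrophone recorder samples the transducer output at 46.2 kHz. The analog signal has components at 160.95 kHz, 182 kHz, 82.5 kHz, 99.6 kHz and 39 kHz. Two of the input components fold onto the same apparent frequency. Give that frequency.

7.2 kHz

fs/2 = 23.1 kHz.
160.95 kHz mod fs = 22.35 kHz.
22.35 kHz ≤ fs/2 = 23.1 kHz, appears at 22.35 kHz.
182 kHz mod fs = 43.4 kHz.
43.4 kHz > fs/2 = 23.1 kHz, folds to fs − 43.4 kHz = 2.8 kHz.
82.5 kHz mod fs = 36.3 kHz.
36.3 kHz > fs/2 = 23.1 kHz, folds to fs − 36.3 kHz = 9.9 kHz.
99.6 kHz mod fs = 7.2 kHz.
7.2 kHz ≤ fs/2 = 23.1 kHz, appears at 7.2 kHz.
39 kHz > fs/2 = 23.1 kHz, folds to fs − 39 kHz = 7.2 kHz.
39 kHz and 99.6 kHz both map to 7.2 kHz.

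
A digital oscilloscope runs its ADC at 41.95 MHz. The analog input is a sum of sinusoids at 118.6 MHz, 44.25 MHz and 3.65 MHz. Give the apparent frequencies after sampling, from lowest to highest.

2.3 MHz, 3.65 MHz, 7.25 MHz

fs/2 = 20.975 MHz.
118.6 MHz mod fs = 34.7 MHz.
34.7 MHz > fs/2 = 20.975 MHz, folds to fs − 34.7 MHz = 7.25 MHz.
44.25 MHz mod fs = 2.3 MHz.
2.3 MHz ≤ fs/2 = 20.975 MHz, appears at 2.3 MHz.
3.65 MHz ≤ fs/2 = 20.975 MHz, passes unchanged.
Distinct values: {2.3 MHz, 3.65 MHz, 7.25 MHz}.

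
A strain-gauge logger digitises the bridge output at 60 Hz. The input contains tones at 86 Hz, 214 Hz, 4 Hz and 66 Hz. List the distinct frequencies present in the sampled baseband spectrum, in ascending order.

4 Hz, 6 Hz, 26 Hz

fs/2 = 30 Hz.
86 Hz mod fs = 26 Hz.
26 Hz ≤ fs/2 = 30 Hz, appears at 26 Hz.
214 Hz mod fs = 34 Hz.
34 Hz > fs/2 = 30 Hz, folds to fs − 34 Hz = 26 Hz.
4 Hz ≤ fs/2 = 30 Hz, passes unchanged.
66 Hz mod fs = 6 Hz.
6 Hz ≤ fs/2 = 30 Hz, appears at 6 Hz.
Distinct values: {4 Hz, 6 Hz, 26 Hz}.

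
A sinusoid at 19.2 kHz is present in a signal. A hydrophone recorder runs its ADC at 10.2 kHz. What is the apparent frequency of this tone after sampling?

1.2 kHz

19.2 kHz mod fs = 9 kHz.
9 kHz > fs/2 = 5.1 kHz, folds to fs − 9 kHz = 1.2 kHz.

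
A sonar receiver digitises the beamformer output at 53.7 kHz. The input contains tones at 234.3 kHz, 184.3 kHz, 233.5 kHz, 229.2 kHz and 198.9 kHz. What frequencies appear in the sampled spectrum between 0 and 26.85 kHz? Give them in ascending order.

fs/2 = 26.85 kHz.
234.3 kHz mod fs = 19.5 kHz.
19.5 kHz ≤ fs/2 = 26.85 kHz, appears at 19.5 kHz.
184.3 kHz mod fs = 23.2 kHz.
23.2 kHz ≤ fs/2 = 26.85 kHz, appears at 23.2 kHz.
233.5 kHz mod fs = 18.7 kHz.
18.7 kHz ≤ fs/2 = 26.85 kHz, appears at 18.7 kHz.
229.2 kHz mod fs = 14.4 kHz.
14.4 kHz ≤ fs/2 = 26.85 kHz, appears at 14.4 kHz.
198.9 kHz mod fs = 37.8 kHz.
37.8 kHz > fs/2 = 26.85 kHz, folds to fs − 37.8 kHz = 15.9 kHz.
Distinct values: {14.4 kHz, 15.9 kHz, 18.7 kHz, 19.5 kHz, 23.2 kHz}.

14.4 kHz, 15.9 kHz, 18.7 kHz, 19.5 kHz, 23.2 kHz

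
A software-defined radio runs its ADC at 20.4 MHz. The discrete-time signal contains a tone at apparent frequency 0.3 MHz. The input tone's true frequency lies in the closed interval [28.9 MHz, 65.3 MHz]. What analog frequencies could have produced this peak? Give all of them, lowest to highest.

Frequencies that alias to 0.3 MHz are k·fs ± 0.3 MHz for integer k ≥ 0.
k=0: 0.3 MHz.
k=1: 20.1 MHz, 20.7 MHz.
k=2: 40.5 MHz, 41.1 MHz.
k=3: 60.9 MHz, 61.5 MHz.
k=4: 81.3 MHz, 81.9 MHz.
Within [28.9 MHz, 65.3 MHz]: 40.5 MHz, 41.1 MHz, 60.9 MHz, 61.5 MHz.

40.5 MHz, 41.1 MHz, 60.9 MHz, 61.5 MHz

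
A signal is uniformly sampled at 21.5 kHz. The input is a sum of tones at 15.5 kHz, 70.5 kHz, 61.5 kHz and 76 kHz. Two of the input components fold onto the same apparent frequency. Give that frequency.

6 kHz

fs/2 = 10.75 kHz.
15.5 kHz > fs/2 = 10.75 kHz, folds to fs − 15.5 kHz = 6 kHz.
70.5 kHz mod fs = 6 kHz.
6 kHz ≤ fs/2 = 10.75 kHz, appears at 6 kHz.
61.5 kHz mod fs = 18.5 kHz.
18.5 kHz > fs/2 = 10.75 kHz, folds to fs − 18.5 kHz = 3 kHz.
76 kHz mod fs = 11.5 kHz.
11.5 kHz > fs/2 = 10.75 kHz, folds to fs − 11.5 kHz = 10 kHz.
15.5 kHz and 70.5 kHz both map to 6 kHz.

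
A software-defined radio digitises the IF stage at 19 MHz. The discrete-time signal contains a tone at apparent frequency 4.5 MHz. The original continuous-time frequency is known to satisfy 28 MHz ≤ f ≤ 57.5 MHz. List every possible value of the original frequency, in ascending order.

33.5 MHz, 42.5 MHz, 52.5 MHz

Frequencies that alias to 4.5 MHz are k·fs ± 4.5 MHz for integer k ≥ 0.
k=0: 4.5 MHz.
k=1: 14.5 MHz, 23.5 MHz.
k=2: 33.5 MHz, 42.5 MHz.
k=3: 52.5 MHz, 61.5 MHz.
k=4: 71.5 MHz, 80.5 MHz.
Within [28 MHz, 57.5 MHz]: 33.5 MHz, 42.5 MHz, 52.5 MHz.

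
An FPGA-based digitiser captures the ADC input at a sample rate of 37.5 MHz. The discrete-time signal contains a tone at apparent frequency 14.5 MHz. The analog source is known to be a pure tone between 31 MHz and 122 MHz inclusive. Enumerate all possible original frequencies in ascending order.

Frequencies that alias to 14.5 MHz are k·fs ± 14.5 MHz for integer k ≥ 0.
k=0: 14.5 MHz.
k=1: 23 MHz, 52 MHz.
k=2: 60.5 MHz, 89.5 MHz.
k=3: 98 MHz, 127 MHz.
k=4: 135.5 MHz, 164.5 MHz.
Within [31 MHz, 122 MHz]: 52 MHz, 60.5 MHz, 89.5 MHz, 98 MHz.

52 MHz, 60.5 MHz, 89.5 MHz, 98 MHz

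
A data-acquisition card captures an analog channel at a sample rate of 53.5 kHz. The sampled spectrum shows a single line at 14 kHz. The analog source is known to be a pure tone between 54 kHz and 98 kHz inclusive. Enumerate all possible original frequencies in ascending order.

Frequencies that alias to 14 kHz are k·fs ± 14 kHz for integer k ≥ 0.
k=0: 14 kHz.
k=1: 39.5 kHz, 67.5 kHz.
k=2: 93 kHz, 121 kHz.
k=3: 146.5 kHz, 174.5 kHz.
Within [54 kHz, 98 kHz]: 67.5 kHz, 93 kHz.

67.5 kHz, 93 kHz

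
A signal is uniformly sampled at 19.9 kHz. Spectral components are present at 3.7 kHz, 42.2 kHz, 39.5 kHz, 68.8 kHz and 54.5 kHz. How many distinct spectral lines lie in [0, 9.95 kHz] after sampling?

fs/2 = 9.95 kHz.
3.7 kHz ≤ fs/2 = 9.95 kHz, passes unchanged.
42.2 kHz mod fs = 2.4 kHz.
2.4 kHz ≤ fs/2 = 9.95 kHz, appears at 2.4 kHz.
39.5 kHz mod fs = 19.6 kHz.
19.6 kHz > fs/2 = 9.95 kHz, folds to fs − 19.6 kHz = 0.3 kHz.
68.8 kHz mod fs = 9.1 kHz.
9.1 kHz ≤ fs/2 = 9.95 kHz, appears at 9.1 kHz.
54.5 kHz mod fs = 14.7 kHz.
14.7 kHz > fs/2 = 9.95 kHz, folds to fs − 14.7 kHz = 5.2 kHz.
Distinct values: {0.3 kHz, 2.4 kHz, 3.7 kHz, 5.2 kHz, 9.1 kHz} → 5.

5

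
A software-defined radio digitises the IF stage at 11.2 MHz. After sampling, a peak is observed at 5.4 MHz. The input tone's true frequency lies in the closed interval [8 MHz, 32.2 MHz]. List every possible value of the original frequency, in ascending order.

16.6 MHz, 17 MHz, 27.8 MHz, 28.2 MHz

Frequencies that alias to 5.4 MHz are k·fs ± 5.4 MHz for integer k ≥ 0.
k=0: 5.4 MHz.
k=1: 5.8 MHz, 16.6 MHz.
k=2: 17 MHz, 27.8 MHz.
k=3: 28.2 MHz, 39 MHz.
k=4: 39.4 MHz, 50.2 MHz.
Within [8 MHz, 32.2 MHz]: 16.6 MHz, 17 MHz, 27.8 MHz, 28.2 MHz.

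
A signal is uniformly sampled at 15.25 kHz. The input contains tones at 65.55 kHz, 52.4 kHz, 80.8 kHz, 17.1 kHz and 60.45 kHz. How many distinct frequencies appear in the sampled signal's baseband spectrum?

fs/2 = 7.625 kHz.
65.55 kHz mod fs = 4.55 kHz.
4.55 kHz ≤ fs/2 = 7.625 kHz, appears at 4.55 kHz.
52.4 kHz mod fs = 6.65 kHz.
6.65 kHz ≤ fs/2 = 7.625 kHz, appears at 6.65 kHz.
80.8 kHz mod fs = 4.55 kHz.
4.55 kHz ≤ fs/2 = 7.625 kHz, appears at 4.55 kHz.
17.1 kHz mod fs = 1.85 kHz.
1.85 kHz ≤ fs/2 = 7.625 kHz, appears at 1.85 kHz.
60.45 kHz mod fs = 14.7 kHz.
14.7 kHz > fs/2 = 7.625 kHz, folds to fs − 14.7 kHz = 0.55 kHz.
Distinct values: {0.55 kHz, 1.85 kHz, 4.55 kHz, 6.65 kHz} → 4.

4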